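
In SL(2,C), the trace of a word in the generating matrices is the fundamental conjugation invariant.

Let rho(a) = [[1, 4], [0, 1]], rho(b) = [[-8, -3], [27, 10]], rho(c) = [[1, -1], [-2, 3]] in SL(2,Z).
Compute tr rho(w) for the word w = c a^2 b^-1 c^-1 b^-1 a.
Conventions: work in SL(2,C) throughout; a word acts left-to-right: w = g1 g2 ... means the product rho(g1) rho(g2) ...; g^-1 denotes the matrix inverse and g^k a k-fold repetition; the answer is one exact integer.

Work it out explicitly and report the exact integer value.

rho(c) = [[1, -1], [-2, 3]]
... * rho(a) = [[1, 4], [0, 1]]  ->  [[1, 3], [-2, -5]]
... * rho(a) = [[1, 4], [0, 1]]  ->  [[1, 7], [-2, -13]]
... * rho(b^-1) = [[10, 3], [-27, -8]]  ->  [[-179, -53], [331, 98]]
... * rho(c^-1) = [[3, 1], [2, 1]]  ->  [[-643, -232], [1189, 429]]
... * rho(b^-1) = [[10, 3], [-27, -8]]  ->  [[-166, -73], [307, 135]]
... * rho(a) = [[1, 4], [0, 1]]  ->  [[-166, -737], [307, 1363]]
tr = -166 + 1363 = 1197

1197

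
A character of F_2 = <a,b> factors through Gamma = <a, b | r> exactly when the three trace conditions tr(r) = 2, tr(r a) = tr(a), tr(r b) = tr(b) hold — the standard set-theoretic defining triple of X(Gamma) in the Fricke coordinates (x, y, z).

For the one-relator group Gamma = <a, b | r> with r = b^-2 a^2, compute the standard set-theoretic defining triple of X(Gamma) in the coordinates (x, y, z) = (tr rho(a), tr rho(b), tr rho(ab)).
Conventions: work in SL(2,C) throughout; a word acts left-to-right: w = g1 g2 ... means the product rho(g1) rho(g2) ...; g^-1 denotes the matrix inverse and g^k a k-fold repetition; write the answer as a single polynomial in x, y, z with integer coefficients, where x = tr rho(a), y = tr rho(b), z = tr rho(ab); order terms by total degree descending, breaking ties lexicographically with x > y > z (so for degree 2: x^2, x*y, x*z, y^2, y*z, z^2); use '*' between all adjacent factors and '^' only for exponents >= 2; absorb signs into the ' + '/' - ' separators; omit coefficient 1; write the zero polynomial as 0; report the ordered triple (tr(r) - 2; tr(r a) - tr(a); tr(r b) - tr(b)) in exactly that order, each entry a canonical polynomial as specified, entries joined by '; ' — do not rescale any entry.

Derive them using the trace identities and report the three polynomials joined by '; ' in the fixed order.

tr(a^2) = tr(a)*tr(a) - tr(1) = x^2 - 2
and tr(a^2 b) = tr(a)*tr(b a) - tr(b) = x*z - y
next, tr(b^-1 a^2) = tr(a^2)*tr(b) - tr(a^2 b) = x^2*y - x*z - y
tr(b^-2 a^2) = tr(b^-1 a^2)*tr(b) - tr(b^-1 a^2 b) = x^2*y^2 - x*y*z - x^2 - y^2 + 2
tr(a^3) = tr(a)*tr(a^2) - tr(a)   [square of a] = x^3 - 3*x
tr(a^3 b) = tr(a)*tr(a b a) - tr(a b)   [square of a] = x^2*z - x*y - z
tr(b^-1 a^3) = tr(a^3)*tr(b) - tr(a^3 b)   [inverse elimination on b] = x^3*y - x^2*z - 2*x*y + z
and tr(b^-2 a^3) = tr(b^-1 a^3)*tr(b) - tr(b^-1 a^3 b)   [inverse elimination on b] = x^3*y^2 - x^2*y*z - x^3 - 2*x*y^2 + y*z + 3*x
assemble the triple (tr(r) - 2; tr(r a) - x; tr(r b) - y)

x^2*y^2 - x*y*z - x^2 - y^2; x^3*y^2 - x^2*y*z - x^3 - 2*x*y^2 + y*z + 2*x; x^2*y - x*z - 2*y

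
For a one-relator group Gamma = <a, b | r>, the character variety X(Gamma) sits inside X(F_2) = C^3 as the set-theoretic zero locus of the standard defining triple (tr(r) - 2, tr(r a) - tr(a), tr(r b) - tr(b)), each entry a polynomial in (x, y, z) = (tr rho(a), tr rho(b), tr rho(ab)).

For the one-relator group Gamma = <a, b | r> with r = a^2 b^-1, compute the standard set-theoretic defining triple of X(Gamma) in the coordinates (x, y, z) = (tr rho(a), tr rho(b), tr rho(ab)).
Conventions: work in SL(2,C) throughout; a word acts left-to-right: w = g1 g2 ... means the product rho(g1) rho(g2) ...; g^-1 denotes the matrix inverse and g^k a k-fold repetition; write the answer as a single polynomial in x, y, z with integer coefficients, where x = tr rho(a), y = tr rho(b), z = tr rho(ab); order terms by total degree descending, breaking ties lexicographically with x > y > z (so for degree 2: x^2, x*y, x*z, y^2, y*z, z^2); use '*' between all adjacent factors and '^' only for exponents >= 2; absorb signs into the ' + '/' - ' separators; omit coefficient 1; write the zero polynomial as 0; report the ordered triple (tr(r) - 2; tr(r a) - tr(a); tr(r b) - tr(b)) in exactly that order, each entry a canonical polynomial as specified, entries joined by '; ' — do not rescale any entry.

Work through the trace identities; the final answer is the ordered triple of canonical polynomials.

x^2*y - x*z - y - 2; x^3*y - x^2*z - 2*x*y - x + z; x^2 - y - 2

tr(a^2) = tr(a)*tr(a) - tr(1) = x^2 - 2
so tr(a^2 b) = tr(a)*tr(b a) - tr(b) = x*z - y
so tr(a^2 b^-1) = tr(a^2)*tr(b) - tr(a^2 b) = x^2*y - x*z - y
so tr(a^3) = tr(a)*tr(a^2) - tr(a) = x^3 - 3*x
tr(a^3 b) = tr(a)*tr(a b a) - tr(a b) = x^2*z - x*y - z
tr(a^2 b^-1 a) = tr(a^3)*tr(b) - tr(a^3 b) = x^3*y - x^2*z - 2*x*y + z
assemble the triple (tr(r) - 2; tr(r a) - x; tr(r b) - y)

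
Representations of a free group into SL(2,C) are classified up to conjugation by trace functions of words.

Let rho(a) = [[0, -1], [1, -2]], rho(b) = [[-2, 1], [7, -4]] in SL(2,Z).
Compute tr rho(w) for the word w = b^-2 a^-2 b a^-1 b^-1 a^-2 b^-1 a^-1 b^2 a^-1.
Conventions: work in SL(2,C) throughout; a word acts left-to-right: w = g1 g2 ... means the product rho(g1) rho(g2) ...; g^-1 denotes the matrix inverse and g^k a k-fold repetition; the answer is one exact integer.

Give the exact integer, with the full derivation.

-25814

rho(b^-1) = [[-4, -1], [-7, -2]]
... * rho(b^-1) = [[-4, -1], [-7, -2]]  ->  [[23, 6], [42, 11]]
... * rho(a^-1) = [[-2, 1], [-1, 0]]  ->  [[-52, 23], [-95, 42]]
... * rho(a^-1) = [[-2, 1], [-1, 0]]  ->  [[81, -52], [148, -95]]
... * rho(b) = [[-2, 1], [7, -4]]  ->  [[-526, 289], [-961, 528]]
... * rho(a^-1) = [[-2, 1], [-1, 0]]  ->  [[763, -526], [1394, -961]]
... * rho(b^-1) = [[-4, -1], [-7, -2]]  ->  [[630, 289], [1151, 528]]
... * rho(a^-1) = [[-2, 1], [-1, 0]]  ->  [[-1549, 630], [-2830, 1151]]
... * rho(a^-1) = [[-2, 1], [-1, 0]]  ->  [[2468, -1549], [4509, -2830]]
... * rho(b^-1) = [[-4, -1], [-7, -2]]  ->  [[971, 630], [1774, 1151]]
... * rho(a^-1) = [[-2, 1], [-1, 0]]  ->  [[-2572, 971], [-4699, 1774]]
... * rho(b) = [[-2, 1], [7, -4]]  ->  [[11941, -6456], [21816, -11795]]
... * rho(b) = [[-2, 1], [7, -4]]  ->  [[-69074, 37765], [-126197, 68996]]
... * rho(a^-1) = [[-2, 1], [-1, 0]]  ->  [[100383, -69074], [183398, -126197]]
tr = 100383 + -126197 = -25814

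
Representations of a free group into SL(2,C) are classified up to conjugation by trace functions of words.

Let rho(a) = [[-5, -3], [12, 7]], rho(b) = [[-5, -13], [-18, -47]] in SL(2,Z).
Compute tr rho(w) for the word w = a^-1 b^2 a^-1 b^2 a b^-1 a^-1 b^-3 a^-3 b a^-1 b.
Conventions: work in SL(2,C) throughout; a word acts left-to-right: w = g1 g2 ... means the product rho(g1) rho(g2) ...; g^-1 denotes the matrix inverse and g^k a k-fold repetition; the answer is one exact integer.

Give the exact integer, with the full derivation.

rho(a^-1) = [[7, 3], [-12, -5]]
... * rho(b) = [[-5, -13], [-18, -47]]  ->  [[-89, -232], [150, 391]]
... * rho(b) = [[-5, -13], [-18, -47]]  ->  [[4621, 12061], [-7788, -20327]]
... * rho(a^-1) = [[7, 3], [-12, -5]]  ->  [[-112385, -46442], [189408, 78271]]
... * rho(b) = [[-5, -13], [-18, -47]]  ->  [[1397881, 3643779], [-2355918, -6141041]]
... * rho(b) = [[-5, -13], [-18, -47]]  ->  [[-72577427, -189430066], [122318328, 319255861]]
... * rho(a) = [[-5, -3], [12, 7]]  ->  [[-1910273657, -1108278181], [3219478692, 1867836043]]
... * rho(b^-1) = [[-47, 13], [18, -5]]  ->  [[69833854621, -19292166636], [-117694449750, 32514042781]]
... * rho(a^-1) = [[7, 3], [-12, -5]]  ->  [[720342981979, 305962397043], [-1214029661622, -515653563155]]
... * rho(b^-1) = [[-47, 13], [18, -5]]  ->  [[-28348797006239, 7834646780512], [47777629959444, -13204117785311]]
... * rho(b^-1) = [[-47, 13], [18, -5]]  ->  [[1473417101342449, -407707594983667], [-2483222728229466, 687129778399327]]
... * rho(b^-1) = [[-47, 13], [18, -5]]  ->  [[-76589340472801109, 21192960292370172], [129079804237972788, -35717544358979693]]
... * rho(a^-1) = [[7, 3], [-12, -5]]  ->  [[-790440906818049827, -335732822880254187], [1332169161973565832, 565827134508816829]]
... * rho(a^-1) = [[7, 3], [-12, -5]]  ->  [[-1504292473163298545, -692658606052878546], [2535258519709158876, 1167371813376613351]]
... * rho(a^-1) = [[7, 3], [-12, -5]]  ->  [[-2218144039508547263, -1049584389225502905], [3738347877444751920, 1768916492244409873]]
... * rho(b) = [[-5, -13], [-18, -47]]  ->  [[29983239203601788605, 78166338807209750954], [-50532236247623137314, -131737597542269038991]]
... * rho(a^-1) = [[7, 3], [-12, -5]]  ->  [[-728113391261304491213, -300881976425243388955], [1227125516773866506694, 507091278968475783013]]
... * rho(b) = [[-5, -13], [-18, -47]]  ->  [[9056442531960903457255, 23606926978383397666654], [-15263270605301896627704, -39785921829578626388633]]
tr = 9056442531960903457255 + -39785921829578626388633 = -30729479297617722931378

-30729479297617722931378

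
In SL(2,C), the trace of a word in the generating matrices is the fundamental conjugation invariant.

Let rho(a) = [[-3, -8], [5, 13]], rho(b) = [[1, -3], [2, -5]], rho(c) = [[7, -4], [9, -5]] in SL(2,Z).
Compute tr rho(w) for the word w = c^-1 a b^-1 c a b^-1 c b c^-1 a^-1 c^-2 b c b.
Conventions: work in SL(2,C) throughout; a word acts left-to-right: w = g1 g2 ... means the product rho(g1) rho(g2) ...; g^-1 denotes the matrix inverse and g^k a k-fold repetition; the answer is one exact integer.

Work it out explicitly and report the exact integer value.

rho(c^-1) = [[-5, 4], [-9, 7]]
... * rho(a) = [[-3, -8], [5, 13]]  ->  [[35, 92], [62, 163]]
... * rho(b^-1) = [[-5, 3], [-2, 1]]  ->  [[-359, 197], [-636, 349]]
... * rho(c) = [[7, -4], [9, -5]]  ->  [[-740, 451], [-1311, 799]]
... * rho(a) = [[-3, -8], [5, 13]]  ->  [[4475, 11783], [7928, 20875]]
... * rho(b^-1) = [[-5, 3], [-2, 1]]  ->  [[-45941, 25208], [-81390, 44659]]
... * rho(c) = [[7, -4], [9, -5]]  ->  [[-94715, 57724], [-167799, 102265]]
... * rho(b) = [[1, -3], [2, -5]]  ->  [[20733, -4475], [36731, -7928]]
... * rho(c^-1) = [[-5, 4], [-9, 7]]  ->  [[-63390, 51607], [-112303, 91428]]
... * rho(a^-1) = [[13, 8], [-5, -3]]  ->  [[-1082105, -661941], [-1917079, -1172708]]
... * rho(c^-1) = [[-5, 4], [-9, 7]]  ->  [[11367994, -8962007], [20139767, -15877272]]
... * rho(c^-1) = [[-5, 4], [-9, 7]]  ->  [[23818093, -17262073], [42196613, -30581836]]
... * rho(b) = [[1, -3], [2, -5]]  ->  [[-10706053, 14856086], [-18967059, 26319341]]
... * rho(c) = [[7, -4], [9, -5]]  ->  [[58762403, -31456218], [104104656, -55728469]]
... * rho(b) = [[1, -3], [2, -5]]  ->  [[-4150033, -19006119], [-7352282, -33671623]]
tr = -4150033 + -33671623 = -37821656

-37821656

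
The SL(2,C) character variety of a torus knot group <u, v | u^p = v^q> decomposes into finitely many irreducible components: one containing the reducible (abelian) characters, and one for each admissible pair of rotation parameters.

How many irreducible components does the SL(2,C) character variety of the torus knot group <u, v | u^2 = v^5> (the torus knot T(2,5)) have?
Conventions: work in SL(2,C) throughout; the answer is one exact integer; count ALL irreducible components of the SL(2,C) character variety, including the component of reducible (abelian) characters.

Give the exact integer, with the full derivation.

3

Gamma = < u, v | u^2 = v^5 > (torus knot T(2,5)); the central element u^2 = v^5 acts as +I or -I in any irreducible SL(2,C) representation.
On an irreducible component, tr(u) is locked at 2*cos(pi*alpha/2) for some alpha in 1..1, and tr(v) at 2*cos(pi*beta/5) for some beta in 1..4.
Consistency of u^2 = (-1)^alpha I with v^5 = (-1)^beta I forces alpha = beta (mod 2).
count pairs: odd alpha (1 choices) x odd beta (2), plus even alpha (0) x even beta (2): 1*2 + 0*2 = 2.
That is 2 components of irreducible characters, and with the reducible (abelian) component the total is 3.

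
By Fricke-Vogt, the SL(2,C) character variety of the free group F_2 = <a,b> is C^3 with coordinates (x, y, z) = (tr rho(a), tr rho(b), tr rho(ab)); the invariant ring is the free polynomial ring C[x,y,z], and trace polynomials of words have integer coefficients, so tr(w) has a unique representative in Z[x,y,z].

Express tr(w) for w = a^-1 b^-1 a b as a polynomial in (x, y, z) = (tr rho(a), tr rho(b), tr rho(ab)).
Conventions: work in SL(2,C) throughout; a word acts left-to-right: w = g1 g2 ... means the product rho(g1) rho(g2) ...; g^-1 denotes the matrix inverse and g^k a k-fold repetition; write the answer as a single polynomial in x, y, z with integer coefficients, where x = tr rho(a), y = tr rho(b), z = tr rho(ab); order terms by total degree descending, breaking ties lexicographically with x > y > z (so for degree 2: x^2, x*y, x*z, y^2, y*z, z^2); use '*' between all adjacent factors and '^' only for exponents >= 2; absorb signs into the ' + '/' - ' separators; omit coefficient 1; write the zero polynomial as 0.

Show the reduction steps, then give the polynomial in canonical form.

reduce: tr(a b a) = tr(a)*tr(b a) - tr(b)   [square of a] = x*z - y
tr(a b a b) = tr(a b)*tr(a b) - tr(1)   [split at a repeated a] = z^2 - 2
tr(b^-1 a b a) = tr(a b a)*tr(b) - tr(a b a b)   [inverse elimination on b] = x*y*z - y^2 - z^2 + 2
reduce: tr(a^-1 b^-1 a b) = tr(b^-1 a b)*tr(a) - tr(b^-1 a b a)   [inverse elimination on a] = -x*y*z + x^2 + y^2 + z^2 - 2

-x*y*z + x^2 + y^2 + z^2 - 2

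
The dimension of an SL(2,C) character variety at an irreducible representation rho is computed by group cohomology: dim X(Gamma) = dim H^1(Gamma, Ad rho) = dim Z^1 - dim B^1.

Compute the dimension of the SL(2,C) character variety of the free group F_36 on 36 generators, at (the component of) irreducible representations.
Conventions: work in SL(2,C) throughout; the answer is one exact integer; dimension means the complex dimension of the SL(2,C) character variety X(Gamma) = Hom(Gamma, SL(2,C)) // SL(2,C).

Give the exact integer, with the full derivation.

Here Gamma is free of rank 36 — no relator constrains a cocycle.
A cocycle picks one sl_2 vector per generator freely, giving dim Z^1 = 3*36 = 108.
dim B^1 = 3: the coboundary map is injective because an irreducible image has centralizer 0 in sl_2.
Therefore dim X = 108 - 3 = 105.

105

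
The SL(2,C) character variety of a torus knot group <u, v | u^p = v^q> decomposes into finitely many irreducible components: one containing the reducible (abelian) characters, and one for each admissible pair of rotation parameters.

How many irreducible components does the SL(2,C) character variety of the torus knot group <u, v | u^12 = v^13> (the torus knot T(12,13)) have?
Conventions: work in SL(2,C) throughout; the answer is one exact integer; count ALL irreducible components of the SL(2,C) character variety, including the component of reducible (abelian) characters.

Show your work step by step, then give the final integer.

67

In the torus knot group T(12,13), u^12 = v^13 is central, so an irreducible representation sends it to +I or -I (Schur).
So on each irreducible component the traces are pinned: tr(u) = 2*cos(pi*alpha/12) with 1 <= alpha <= 11, tr(v) = 2*cos(pi*beta/13) with 1 <= beta <= 12.
Consistency of u^12 = (-1)^alpha I with v^13 = (-1)^beta I forces alpha = beta (mod 2).
Counting: 6 odd alphas x 6 odd betas + 5 even alphas x 6 even betas = 36 + 30 = 66.
Total: 66 irreducible-character components + 1 reducible (abelian) component = 67.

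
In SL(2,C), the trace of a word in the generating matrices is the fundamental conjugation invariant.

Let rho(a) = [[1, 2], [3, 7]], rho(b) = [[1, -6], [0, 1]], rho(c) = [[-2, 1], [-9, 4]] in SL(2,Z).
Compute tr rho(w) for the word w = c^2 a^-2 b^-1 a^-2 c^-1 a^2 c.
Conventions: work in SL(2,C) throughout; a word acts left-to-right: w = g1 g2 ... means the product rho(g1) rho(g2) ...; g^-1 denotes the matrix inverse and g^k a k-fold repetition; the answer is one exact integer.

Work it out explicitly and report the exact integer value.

rho(c) = [[-2, 1], [-9, 4]]
... * rho(c) = [[-2, 1], [-9, 4]]  ->  [[-5, 2], [-18, 7]]
... * rho(a^-1) = [[7, -2], [-3, 1]]  ->  [[-41, 12], [-147, 43]]
... * rho(a^-1) = [[7, -2], [-3, 1]]  ->  [[-323, 94], [-1158, 337]]
... * rho(b^-1) = [[1, 6], [0, 1]]  ->  [[-323, -1844], [-1158, -6611]]
... * rho(a^-1) = [[7, -2], [-3, 1]]  ->  [[3271, -1198], [11727, -4295]]
... * rho(a^-1) = [[7, -2], [-3, 1]]  ->  [[26491, -7740], [94974, -27749]]
... * rho(c^-1) = [[4, -1], [9, -2]]  ->  [[36304, -11011], [130155, -39476]]
... * rho(a) = [[1, 2], [3, 7]]  ->  [[3271, -4469], [11727, -16022]]
... * rho(a) = [[1, 2], [3, 7]]  ->  [[-10136, -24741], [-36339, -88700]]
... * rho(c) = [[-2, 1], [-9, 4]]  ->  [[242941, -109100], [870978, -391139]]
tr = 242941 + -391139 = -148198

-148198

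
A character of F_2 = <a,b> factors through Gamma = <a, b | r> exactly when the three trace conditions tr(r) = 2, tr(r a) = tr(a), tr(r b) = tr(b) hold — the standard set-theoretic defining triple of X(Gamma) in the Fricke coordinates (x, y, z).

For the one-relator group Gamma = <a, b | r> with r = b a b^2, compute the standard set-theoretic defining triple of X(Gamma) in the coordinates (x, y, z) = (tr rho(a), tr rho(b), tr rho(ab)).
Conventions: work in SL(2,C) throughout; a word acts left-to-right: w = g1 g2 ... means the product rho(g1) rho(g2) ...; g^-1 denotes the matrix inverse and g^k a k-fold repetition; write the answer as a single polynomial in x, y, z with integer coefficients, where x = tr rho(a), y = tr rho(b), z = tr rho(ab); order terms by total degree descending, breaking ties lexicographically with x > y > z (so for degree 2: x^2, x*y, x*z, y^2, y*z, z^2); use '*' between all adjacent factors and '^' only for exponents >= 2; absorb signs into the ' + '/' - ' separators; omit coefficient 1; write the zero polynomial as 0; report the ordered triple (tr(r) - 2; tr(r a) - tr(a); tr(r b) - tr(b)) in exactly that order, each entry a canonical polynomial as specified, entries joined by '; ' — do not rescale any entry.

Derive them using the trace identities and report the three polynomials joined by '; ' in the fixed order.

tr(b a b) = tr(b) tr(a b) - tr(a)  (reduce the b square) = y*z - x
tr(b a b^2) = tr(b) tr(b a b) - tr(b a)  (reduce the b square) = y^2*z - x*y - z
tr(a b a b) = tr(a b) tr(a b) - tr(1) = z^2 - 2
tr(a b a) = tr(a) tr(b a) - tr(b) = x*z - y
tr(b a b^2 a) = tr(b) tr(a b a b) - tr(a b a) = y*z^2 - x*z - y
next, tr(b a b^3) = tr(b) tr(b a b^2) - tr(b a b)  (reduce the b square) = y^3*z - x*y^2 - 2*y*z + x
assemble the triple (tr(r) - 2; tr(r a) - x; tr(r b) - y)

y^2*z - x*y - z - 2; y*z^2 - x*z - x - y; y^3*z - x*y^2 - 2*y*z + x - y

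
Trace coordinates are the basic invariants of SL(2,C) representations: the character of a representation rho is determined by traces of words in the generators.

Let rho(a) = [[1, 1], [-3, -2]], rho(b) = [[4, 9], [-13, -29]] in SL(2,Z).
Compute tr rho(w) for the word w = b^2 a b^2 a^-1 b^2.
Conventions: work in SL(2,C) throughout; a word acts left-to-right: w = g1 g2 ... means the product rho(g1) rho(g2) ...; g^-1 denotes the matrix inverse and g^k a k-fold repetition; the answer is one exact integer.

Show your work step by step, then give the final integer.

25309998

rho(b) = [[4, 9], [-13, -29]]
... * rho(b) = [[4, 9], [-13, -29]]  ->  [[-101, -225], [325, 724]]
... * rho(a) = [[1, 1], [-3, -2]]  ->  [[574, 349], [-1847, -1123]]
... * rho(b) = [[4, 9], [-13, -29]]  ->  [[-2241, -4955], [7211, 15944]]
... * rho(b) = [[4, 9], [-13, -29]]  ->  [[55451, 123526], [-178428, -397477]]
... * rho(a^-1) = [[-2, -1], [3, 1]]  ->  [[259676, 68075], [-835575, -219049]]
... * rho(b) = [[4, 9], [-13, -29]]  ->  [[153729, 362909], [-494663, -1167754]]
... * rho(b) = [[4, 9], [-13, -29]]  ->  [[-4102901, -9140800], [13202150, 29412899]]
tr = -4102901 + 29412899 = 25309998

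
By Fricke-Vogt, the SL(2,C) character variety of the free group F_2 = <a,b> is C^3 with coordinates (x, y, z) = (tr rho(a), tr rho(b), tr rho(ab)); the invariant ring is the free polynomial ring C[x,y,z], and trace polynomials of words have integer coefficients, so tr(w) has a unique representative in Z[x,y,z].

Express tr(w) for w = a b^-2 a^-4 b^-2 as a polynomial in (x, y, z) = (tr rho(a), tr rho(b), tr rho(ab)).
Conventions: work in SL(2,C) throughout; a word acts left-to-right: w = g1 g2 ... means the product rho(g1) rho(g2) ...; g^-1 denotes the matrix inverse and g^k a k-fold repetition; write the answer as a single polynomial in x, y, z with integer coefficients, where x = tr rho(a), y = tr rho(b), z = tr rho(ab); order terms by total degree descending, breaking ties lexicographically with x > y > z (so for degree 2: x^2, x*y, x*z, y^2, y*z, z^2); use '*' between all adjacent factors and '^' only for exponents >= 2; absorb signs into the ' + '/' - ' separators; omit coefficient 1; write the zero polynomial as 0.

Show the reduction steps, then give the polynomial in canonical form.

x^4*y^3*z - x^5*y^2 - x^3*y^4 - x^3*y^2*z^2 - x^2*y^3*z + 5*x^3*y^2 + x*y^4 + 2*x*y^2*z^2 - 2*x^2*y*z - y^3*z + x^3 - 3*x*y^2 + 2*y*z - 3*x

next, tr(b^-1) = tr(b) = y
next, tr(a b a) = tr(a) tr(b a) - tr(b)   [square of a] = x*z - y
tr(a b a b) = tr(a b) tr(a b) - tr(1)   [split at a repeated a] = z^2 - 2
next, tr(b^-1 a b a) = tr(a b a) tr(b) - tr(a b a b)   [inverse elimination on b] = x*y*z - y^2 - z^2 + 2
tr(a^-1 b^-1 a b) = tr(b^-1 a b) tr(a) - tr(b^-1 a b a)   [inverse elimination on a] = -x*y*z + x^2 + y^2 + z^2 - 2
tr(b^-1 a b^-1 a^-1) = tr(a^-1 b^-1 a) tr(b) - tr(a^-1 b^-1 a b)   [inverse elimination on b] = x*y*z - x^2 - z^2 + 2
tr(b^-1 a) = tr(a) tr(b) - tr(a b)   [inverse elimination on b] = x*y - z
next, tr(b^-1 a b^-1) = tr(b^-1 a) tr(b) - tr(b^-1 a b)   [inverse elimination on b] = x*y^2 - y*z - x
next, tr(a^-2 b^-1 a b^-1) = tr(b^-1 a b^-1 a^-1) tr(a) - tr(b^-1 a b^-1)   [inverse elimination on a] = x^2*y*z - x^3 - x*y^2 - x*z^2 + y*z + 3*x
tr(b^-1 a b^-2 a^-2) = tr(a^-2 b^-1 a b^-1) tr(b) - tr(a^-2 b^-1 a)   [inverse elimination on b] = x^2*y^2*z - x^3*y - x*y^3 - x*y*z^2 + y^2*z + 3*x*y - z
tr(b^-1 a b^-2) = tr(a b^-2) tr(b) - tr(a b^-1)   [inverse elimination on b] = x*y^3 - y^2*z - 2*x*y + z
tr(a^2) = tr(a) tr(a) - tr(1)   [square of a] = x^2 - 2
and tr(a b^-1 a) = tr(a^2) tr(b) - tr(a^2 b)   [inverse elimination on b] = x^2*y - x*z - y
tr(b^-1 a b^-1 a) = tr(a b^-1 a) tr(b) - tr(a b^-1 a b)   [inverse elimination on b] = x^2*y^2 - 2*x*y*z + z^2 - 2
tr(b^-1 a b^-2 a) = tr(b^-1 a b^-1 a) tr(b) - tr(b^-1 a b^-1 a b)   [inverse elimination on b] = x^2*y^3 - 2*x*y^2*z - x^2*y + y*z^2 + x*z - y
tr(b^-1 a b^-2 a^-1) = tr(b^-1 a b^-2) tr(a) - tr(b^-1 a b^-2 a)   [inverse elimination on a] = x*y^2*z - x^2*y - y*z^2 + y
and tr(a b^-2 a^-3 b^-1) = tr(b^-1 a b^-2 a^-2) tr(a) - tr(b^-1 a b^-2 a^-1)   [inverse elimination on a] = x^3*y^2*z - x^4*y - x^2*y^3 - x^2*y*z^2 + 4*x^2*y + y*z^2 - x*z - y
and tr(b^-2 a^-1) = tr(a^-1 b^-1) tr(b) - tr(a^-1)   [inverse elimination on b] = y*z - x
and tr(b^-2) = tr(b^-1) tr(b) - tr(1)   [inverse elimination on b] = y^2 - 2
tr(b^-2 a^-2) = tr(b^-2 a^-1) tr(a) - tr(b^-2)   [inverse elimination on a] = x*y*z - x^2 - y^2 + 2
tr(a^-3 b^-2 a b^-2) = tr(a b^-2 a^-3 b^-1) tr(b) - tr(a b^-2 a^-3)   [inverse elimination on b] = x^3*y^3*z - x^4*y^2 - x^2*y^4 - x^2*y^2*z^2 + 4*x^2*y^2 + y^2*z^2 - 2*x*y*z + x^2 - 2
next, tr(a^-1 b^-2 a b^-1) = tr(b^-2 a b^-1) tr(a) - tr(b^-2 a b^-1 a)   [inverse elimination on a] = x*y^2*z - x^2*y - y*z^2 + y
next, tr(b^-1 a^-2 b^-2 a) = tr(a^-1 b^-2 a b^-1) tr(a) - tr(a^-1 b^-2 a b^-1 a)   [inverse elimination on a] = x^2*y^2*z - x^3*y - x*y^3 - x*y*z^2 + y^2*z + 3*x*y - z
and tr(a^-2 b^-2 a b^-2) = tr(b^-1 a^-2 b^-2 a) tr(b) - tr(b^-1 a^-2 b^-2 a b)   [inverse elimination on b] = x^2*y^3*z - x^3*y^2 - x*y^4 - x*y^2*z^2 + y^3*z + 3*x*y^2 - 2*y*z + x
next, tr(a b^-2 a^-4 b^-2) = tr(a^-3 b^-2 a b^-2) tr(a) - tr(a^-3 b^-2 a b^-2 a)   [inverse elimination on a] = x^4*y^3*z - x^5*y^2 - x^3*y^4 - x^3*y^2*z^2 - x^2*y^3*z + 5*x^3*y^2 + x*y^4 + 2*x*y^2*z^2 - 2*x^2*y*z - y^3*z + x^3 - 3*x*y^2 + 2*y*z - 3*x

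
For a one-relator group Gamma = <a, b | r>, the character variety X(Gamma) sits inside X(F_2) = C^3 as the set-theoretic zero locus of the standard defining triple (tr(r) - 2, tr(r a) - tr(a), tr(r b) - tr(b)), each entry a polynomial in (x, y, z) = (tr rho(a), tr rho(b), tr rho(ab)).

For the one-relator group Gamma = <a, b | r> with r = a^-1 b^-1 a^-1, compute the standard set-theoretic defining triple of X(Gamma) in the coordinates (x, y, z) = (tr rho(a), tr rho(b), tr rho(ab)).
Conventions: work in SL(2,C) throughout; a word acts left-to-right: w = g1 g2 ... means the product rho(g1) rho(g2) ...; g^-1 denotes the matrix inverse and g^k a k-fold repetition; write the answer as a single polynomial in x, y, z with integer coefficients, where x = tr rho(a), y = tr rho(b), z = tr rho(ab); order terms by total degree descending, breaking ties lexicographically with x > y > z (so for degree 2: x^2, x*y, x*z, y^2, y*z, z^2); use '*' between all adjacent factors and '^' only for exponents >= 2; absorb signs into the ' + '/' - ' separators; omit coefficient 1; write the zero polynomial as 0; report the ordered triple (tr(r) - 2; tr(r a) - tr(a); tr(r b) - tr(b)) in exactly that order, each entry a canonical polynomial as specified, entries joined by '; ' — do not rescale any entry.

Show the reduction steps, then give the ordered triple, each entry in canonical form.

use: trace(a^-1) = trace(a) = x
trace(a^-1 b) = trace(b) * trace(a) - trace(b a)  (eliminate a^-1) = x*y - z
apply: trace(a^-1 b^-1) = trace(a^-1) * trace(b) - trace(a^-1 b)  (eliminate b^-1) = z
trace(a^-1 b^-1 a^-1) = trace(a^-1 b^-1) * trace(a) - trace(a^-1 b^-1 a)  (eliminate a^-1) = x*z - y
use: trace(b a b) = trace(b) * trace(a b) - trace(a) = y*z - x
trace(b a b a) = trace(b a) * trace(b a) - trace(1) = z^2 - 2
trace(a b a^-1 b) = trace(b a b) * trace(a) - trace(b a b a) = x*y*z - x^2 - z^2 + 2
trace(b a^-1 b^-1 a) = trace(a b a^-1) * trace(b) - trace(a b a^-1 b) = -x*y*z + x^2 + y^2 + z^2 - 2
apply: trace(a^-1 b^-1 a^-1 b) = trace(b a^-1 b^-1) * trace(a) - trace(b a^-1 b^-1 a) = x*y*z - y^2 - z^2 + 2
assemble the triple (trace(r) - 2; trace(r a) - x; trace(r b) - y)

x*z - y - 2; -x + z; x*y*z - y^2 - z^2 - y + 2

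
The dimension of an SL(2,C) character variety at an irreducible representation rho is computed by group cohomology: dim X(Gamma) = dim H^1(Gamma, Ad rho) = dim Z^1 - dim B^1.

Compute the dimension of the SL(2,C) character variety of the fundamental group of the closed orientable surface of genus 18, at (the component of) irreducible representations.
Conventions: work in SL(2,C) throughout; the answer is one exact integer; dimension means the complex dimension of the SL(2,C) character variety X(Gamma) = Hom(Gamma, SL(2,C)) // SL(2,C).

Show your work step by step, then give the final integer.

102

Gamma = pi_1(Sigma_18) = < a_1, b_1, ..., a_18, b_18 | prod [a_i, b_i] > has 2g = 36 generators and 1 relator.
Before the relator condition, cocycle space has dim 3*36 = 108.
At an irreducible rho, H^2 = coker(d_2) vanishes (Poincare duality: H^2 is dual to H^0 = invariants = 0), so d_2 is surjective onto sl_2 and dim Z^1 = 108 - 3 = 105.
Coboundaries contribute dim B^1 = 3 (injective at irreducible rho).
Hence dim X = 105 - 3 = 102.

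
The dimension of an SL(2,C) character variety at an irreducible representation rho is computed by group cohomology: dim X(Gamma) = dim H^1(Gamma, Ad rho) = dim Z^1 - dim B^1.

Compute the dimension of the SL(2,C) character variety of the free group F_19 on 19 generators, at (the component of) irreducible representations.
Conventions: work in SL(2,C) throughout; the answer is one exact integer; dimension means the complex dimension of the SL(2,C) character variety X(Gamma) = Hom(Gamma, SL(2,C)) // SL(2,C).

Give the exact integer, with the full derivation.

Gamma = F_19 has 19 generators and no relators.
So Z^1 = (sl_2)^19 in full: dim Z^1 = 57.
dim B^1 = 3: the coboundary map is injective because an irreducible image has centralizer 0 in sl_2.
dim X = dim H^1 = dim Z^1 - dim B^1 = 57 - 3 = 54.

54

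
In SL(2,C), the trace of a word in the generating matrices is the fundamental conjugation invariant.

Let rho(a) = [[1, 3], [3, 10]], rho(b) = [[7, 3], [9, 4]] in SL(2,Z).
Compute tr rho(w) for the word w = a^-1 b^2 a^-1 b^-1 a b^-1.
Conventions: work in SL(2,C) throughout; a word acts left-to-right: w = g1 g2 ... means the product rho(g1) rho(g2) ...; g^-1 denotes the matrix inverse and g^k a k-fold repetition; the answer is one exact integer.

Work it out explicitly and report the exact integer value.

rho(a^-1) = [[10, -3], [-3, 1]]
... * rho(b) = [[7, 3], [9, 4]]  ->  [[43, 18], [-12, -5]]
... * rho(b) = [[7, 3], [9, 4]]  ->  [[463, 201], [-129, -56]]
... * rho(a^-1) = [[10, -3], [-3, 1]]  ->  [[4027, -1188], [-1122, 331]]
... * rho(b^-1) = [[4, -3], [-9, 7]]  ->  [[26800, -20397], [-7467, 5683]]
... * rho(a) = [[1, 3], [3, 10]]  ->  [[-34391, -123570], [9582, 34429]]
... * rho(b^-1) = [[4, -3], [-9, 7]]  ->  [[974566, -761817], [-271533, 212257]]
tr = 974566 + 212257 = 1186823

1186823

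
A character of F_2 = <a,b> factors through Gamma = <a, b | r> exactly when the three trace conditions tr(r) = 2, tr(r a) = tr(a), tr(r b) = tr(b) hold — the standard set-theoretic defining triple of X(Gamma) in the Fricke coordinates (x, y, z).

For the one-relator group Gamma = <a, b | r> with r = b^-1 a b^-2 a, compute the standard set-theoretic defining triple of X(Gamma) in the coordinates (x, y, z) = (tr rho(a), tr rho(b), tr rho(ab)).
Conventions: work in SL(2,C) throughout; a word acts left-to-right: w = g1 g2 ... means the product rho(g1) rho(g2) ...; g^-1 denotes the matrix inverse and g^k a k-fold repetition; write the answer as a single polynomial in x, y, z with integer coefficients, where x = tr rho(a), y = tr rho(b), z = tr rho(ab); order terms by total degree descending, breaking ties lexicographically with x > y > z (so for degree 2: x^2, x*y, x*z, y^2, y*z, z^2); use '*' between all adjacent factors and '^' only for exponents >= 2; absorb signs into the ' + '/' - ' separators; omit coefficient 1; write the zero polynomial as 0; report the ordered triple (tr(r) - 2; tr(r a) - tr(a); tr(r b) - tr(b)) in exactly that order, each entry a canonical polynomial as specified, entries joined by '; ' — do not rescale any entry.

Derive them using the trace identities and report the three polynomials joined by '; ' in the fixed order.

apply: tr(a^2) = tr(a) tr(a) - tr(1) = x^2 - 2
apply: tr(a^2 b) = tr(a) tr(b a) - tr(b) = x*z - y
tr(b^-1 a^2) = tr(a^2) tr(b) - tr(a^2 b) = x^2*y - x*z - y
use: tr(a b^-2 a) = tr(b^-1 a^2) tr(b) - tr(b^-1 a^2 b) = x^2*y^2 - x*y*z - x^2 - y^2 + 2
use: tr(a b a b) = tr(a b) tr(a b) - tr(1) = z^2 - 2
apply: tr(a b a b^-1) = tr(a b a) tr(b) - tr(a b a b) = x*y*z - y^2 - z^2 + 2
apply: tr(a b^-2 a b) = tr(a b a b^-1) tr(b) - tr(a b a) = x*y^2*z - y^3 - y*z^2 - x*z + 3*y
tr(b^-1 a b^-2 a) = tr(a b^-2 a) tr(b) - tr(a b^-2 a b) = x^2*y^3 - 2*x*y^2*z - x^2*y + y*z^2 + x*z - y
use: tr(a^3) = tr(a) tr(a^2) - tr(a)   [square of a] = x^3 - 3*x
tr(a^3 b) = tr(a) tr(b a^2) - tr(b a)   [square of a] = x^2*z - x*y - z
tr(a^3 b^-1) = tr(a^3) tr(b) - tr(a^3 b)   [inverse elimination on b] = x^3*y - x^2*z - 2*x*y + z
apply: tr(a b^-2 a^2) = tr(a^3 b^-1) tr(b) - tr(a^3)   [inverse elimination on b] = x^3*y^2 - x^2*y*z - x^3 - 2*x*y^2 + y*z + 3*x
apply: tr(b a b) = tr(b) tr(a b) - tr(a)   [square of b] = y*z - x
apply: tr(a^2 b a b) = tr(a) tr(b a b a) - tr(b a b)   [square of a] = x*z^2 - y*z - x
use: tr(b^-1 a^2 b a) = tr(a^2 b a) tr(b) - tr(a^2 b a b)   [inverse elimination on b] = x^2*y*z - x*y^2 - x*z^2 + x
tr(a b^-2 a^2 b) = tr(b^-1 a^2 b a) tr(b) - tr(b^-1 a^2 b a b)   [inverse elimination on b] = x^2*y^2*z - x*y^3 - x*y*z^2 - x^2*z + 2*x*y + z
tr(b^-1 a b^-2 a^2) = tr(a b^-2 a^2) tr(b) - tr(a b^-2 a^2 b)   [inverse elimination on b] = x^3*y^3 - 2*x^2*y^2*z - x^3*y - x*y^3 + x*y*z^2 + x^2*z + y^2*z + x*y - z
assemble the triple (tr(r) - 2; tr(r a) - x; tr(r b) - y)

x^2*y^3 - 2*x*y^2*z - x^2*y + y*z^2 + x*z - y - 2; x^3*y^3 - 2*x^2*y^2*z - x^3*y - x*y^3 + x*y*z^2 + x^2*z + y^2*z + x*y - x - z; x^2*y^2 - x*y*z - x^2 - y^2 - y + 2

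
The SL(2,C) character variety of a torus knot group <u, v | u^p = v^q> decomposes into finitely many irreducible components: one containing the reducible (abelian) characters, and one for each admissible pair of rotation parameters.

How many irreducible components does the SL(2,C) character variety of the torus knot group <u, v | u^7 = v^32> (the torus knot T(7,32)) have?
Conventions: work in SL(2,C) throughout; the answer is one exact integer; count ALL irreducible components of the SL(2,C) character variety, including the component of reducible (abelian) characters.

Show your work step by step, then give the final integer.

94

In the torus knot group T(7,32), u^7 = v^32 is central, so an irreducible representation sends it to +I or -I (Schur).
On an irreducible component, tr(u) is locked at 2*cos(pi*alpha/7) for some alpha in 1..6, and tr(v) at 2*cos(pi*beta/32) for some beta in 1..31.
The two central values (-1)^alpha I and (-1)^beta I must be the same matrix, so alpha and beta share a parity.
count pairs: odd alpha (3 choices) x odd beta (16), plus even alpha (3) x even beta (15): 3*16 + 3*15 = 93.
Total: 93 irreducible-character components + 1 reducible (abelian) component = 94.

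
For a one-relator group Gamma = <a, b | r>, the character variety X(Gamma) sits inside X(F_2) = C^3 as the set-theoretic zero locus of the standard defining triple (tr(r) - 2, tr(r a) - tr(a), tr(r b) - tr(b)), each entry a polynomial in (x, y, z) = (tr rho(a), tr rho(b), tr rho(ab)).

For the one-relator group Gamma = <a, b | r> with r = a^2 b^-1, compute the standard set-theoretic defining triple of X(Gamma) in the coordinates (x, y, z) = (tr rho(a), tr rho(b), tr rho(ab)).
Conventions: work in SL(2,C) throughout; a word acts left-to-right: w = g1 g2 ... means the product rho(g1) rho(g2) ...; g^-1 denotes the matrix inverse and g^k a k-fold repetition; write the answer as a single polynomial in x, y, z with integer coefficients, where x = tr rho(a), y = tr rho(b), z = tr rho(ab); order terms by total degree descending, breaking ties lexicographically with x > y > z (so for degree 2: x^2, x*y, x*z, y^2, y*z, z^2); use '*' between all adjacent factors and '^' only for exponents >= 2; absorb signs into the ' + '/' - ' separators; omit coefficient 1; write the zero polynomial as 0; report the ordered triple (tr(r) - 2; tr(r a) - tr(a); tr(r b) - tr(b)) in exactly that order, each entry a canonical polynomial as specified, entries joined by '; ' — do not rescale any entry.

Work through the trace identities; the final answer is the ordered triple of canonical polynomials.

reduce: tr(a^2) = tr(a) * tr(a) - tr(1) = x^2 - 2
reduce: tr(a^2 b) = tr(a) * tr(b a) - tr(b) = x*z - y
reduce: tr(a^2 b^-1) = tr(a^2) * tr(b) - tr(a^2 b) = x^2*y - x*z - y
reduce: tr(a^3) = tr(a) * tr(a^2) - tr(a)   [square of a] = x^3 - 3*x
so tr(a^3 b) = tr(a) * tr(b a^2) - tr(b a)   [square of a] = x^2*z - x*y - z
reduce: tr(a^2 b^-1 a) = tr(a^3) * tr(b) - tr(a^3 b)   [inverse elimination on b] = x^3*y - x^2*z - 2*x*y + z
assemble the triple (tr(r) - 2; tr(r a) - x; tr(r b) - y)

x^2*y - x*z - y - 2; x^3*y - x^2*z - 2*x*y - x + z; x^2 - y - 2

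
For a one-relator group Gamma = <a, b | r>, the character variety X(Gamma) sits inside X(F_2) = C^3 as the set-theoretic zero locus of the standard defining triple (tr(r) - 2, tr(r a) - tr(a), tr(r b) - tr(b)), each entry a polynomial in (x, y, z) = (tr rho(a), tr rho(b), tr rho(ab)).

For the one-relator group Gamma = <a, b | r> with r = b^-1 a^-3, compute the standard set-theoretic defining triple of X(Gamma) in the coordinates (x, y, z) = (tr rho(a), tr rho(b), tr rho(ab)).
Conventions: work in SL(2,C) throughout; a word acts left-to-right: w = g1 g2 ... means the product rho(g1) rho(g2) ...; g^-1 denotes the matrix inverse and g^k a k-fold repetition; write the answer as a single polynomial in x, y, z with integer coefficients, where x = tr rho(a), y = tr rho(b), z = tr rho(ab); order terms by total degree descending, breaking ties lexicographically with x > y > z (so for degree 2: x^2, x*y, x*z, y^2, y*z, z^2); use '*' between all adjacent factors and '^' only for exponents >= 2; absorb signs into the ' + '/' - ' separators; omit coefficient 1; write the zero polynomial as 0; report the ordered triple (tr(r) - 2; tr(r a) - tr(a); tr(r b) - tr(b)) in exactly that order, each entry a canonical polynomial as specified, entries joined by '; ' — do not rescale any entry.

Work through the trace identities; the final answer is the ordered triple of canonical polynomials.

and trace(b^-1) = trace(b) = y
trace(b^-1 a) = trace(a) * trace(b) - trace(a b) = x*y - z
next, trace(a^-1 b^-1) = trace(b^-1) * trace(a) - trace(b^-1 a) = z
and trace(a^-2 b^-1) = trace(a^-1 b^-1) * trace(a) - trace(a^-1 b^-1 a) = x*z - y
trace(b^-1 a^-3) = trace(a^-2 b^-1) * trace(a) - trace(a^-2 b^-1 a) = x^2*z - x*y - z
trace(a^-2) = trace(a^-1) * trace(a) - trace(1) = x^2 - 2
and trace(a^-3) = trace(a^-2) * trace(a) - trace(a^-1) = x^3 - 3*x
assemble the triple (trace(r) - 2; trace(r a) - x; trace(r b) - y)

x^2*z - x*y - z - 2; x*z - x - y; x^3 - 3*x - y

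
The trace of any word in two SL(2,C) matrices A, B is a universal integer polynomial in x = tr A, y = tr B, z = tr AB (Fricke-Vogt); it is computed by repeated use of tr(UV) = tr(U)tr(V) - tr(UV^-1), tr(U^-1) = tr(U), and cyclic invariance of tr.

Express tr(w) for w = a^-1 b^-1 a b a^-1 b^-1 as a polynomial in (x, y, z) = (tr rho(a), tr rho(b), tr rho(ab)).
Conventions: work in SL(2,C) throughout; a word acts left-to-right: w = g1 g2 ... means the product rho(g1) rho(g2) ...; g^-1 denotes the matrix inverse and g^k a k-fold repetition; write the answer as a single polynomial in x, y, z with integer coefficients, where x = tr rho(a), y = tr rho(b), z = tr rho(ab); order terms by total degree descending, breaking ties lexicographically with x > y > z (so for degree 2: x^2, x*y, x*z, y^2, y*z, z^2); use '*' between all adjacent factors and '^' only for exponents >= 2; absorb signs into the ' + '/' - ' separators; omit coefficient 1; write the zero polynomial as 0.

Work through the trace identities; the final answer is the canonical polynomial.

-x*y*z^2 + x^2*z + y^2*z + z^3 - 3*z

tr(b^-1) = tr(b) = y
tr(a b a) = tr(a) * tr(b a) - tr(b)   [square of a] = x*z - y
tr(a b a b) = tr(a b) * tr(a b) - tr(1)   [split at a repeated a] = z^2 - 2
tr(b^-1 a b a) = tr(a b a) * tr(b) - tr(a b a b)   [inverse elimination on b] = x*y*z - y^2 - z^2 + 2
tr(b^-1 a b a b^-1) = tr(b^-1 a b a) * tr(b) - tr(b^-1 a b a b)   [inverse elimination on b] = x*y^2*z - y^3 - y*z^2 - x*z + 3*y
tr(a^2 b a) = tr(a) * tr(b a^2) - tr(b a)   [square of a] = x^2*z - x*y - z
tr(b a b) = tr(b) * tr(a b) - tr(a)   [square of b] = y*z - x
tr(a^2 b a b) = tr(a) * tr(b a b a) - tr(b a b)   [square of a] = x*z^2 - y*z - x
tr(a b a b^-1 a) = tr(a^2 b a) * tr(b) - tr(a^2 b a b)   [inverse elimination on b] = x^2*y*z - x*y^2 - x*z^2 + x
tr(a b a b a b) = tr(a b a b) * tr(a b) - tr(b a)   [split at a repeated a] = z^3 - 3*z
tr(a b a b^-1 a b) = tr(a b a b a) * tr(b) - tr(a b a b a b)   [inverse elimination on b] = x*y*z^2 - y^2*z - z^3 - x*y + 3*z
tr(b^-1 a b a b^-1 a) = tr(a b a b^-1 a) * tr(b) - tr(a b a b^-1 a b)   [inverse elimination on b] = x^2*y^2*z - x*y^3 - 2*x*y*z^2 + y^2*z + z^3 + 2*x*y - 3*z
tr(b^-1 a^-1 b^-1 a b a) = tr(b^-1 a b a b^-1) * tr(a) - tr(b^-1 a b a b^-1 a)   [inverse elimination on a] = x*y*z^2 - x^2*z - y^2*z - z^3 + x*y + 3*z
tr(a^-1 b^-1 a b a^-1 b^-1) = tr(b^-1 a^-1 b^-1 a b) * tr(a) - tr(b^-1 a^-1 b^-1 a b a)   [inverse elimination on a] = -x*y*z^2 + x^2*z + y^2*z + z^3 - 3*z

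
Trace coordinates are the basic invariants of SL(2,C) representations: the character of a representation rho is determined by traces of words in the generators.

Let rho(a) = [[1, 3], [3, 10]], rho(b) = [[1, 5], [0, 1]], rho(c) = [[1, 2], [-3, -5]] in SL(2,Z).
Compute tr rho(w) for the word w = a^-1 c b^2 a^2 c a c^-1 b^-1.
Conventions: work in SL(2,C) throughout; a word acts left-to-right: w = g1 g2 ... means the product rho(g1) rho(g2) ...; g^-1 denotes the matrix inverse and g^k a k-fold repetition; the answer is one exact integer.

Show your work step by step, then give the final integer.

-4812475

rho(a^-1) = [[10, -3], [-3, 1]]
... * rho(c) = [[1, 2], [-3, -5]]  ->  [[19, 35], [-6, -11]]
... * rho(b) = [[1, 5], [0, 1]]  ->  [[19, 130], [-6, -41]]
... * rho(b) = [[1, 5], [0, 1]]  ->  [[19, 225], [-6, -71]]
... * rho(a) = [[1, 3], [3, 10]]  ->  [[694, 2307], [-219, -728]]
... * rho(a) = [[1, 3], [3, 10]]  ->  [[7615, 25152], [-2403, -7937]]
... * rho(c) = [[1, 2], [-3, -5]]  ->  [[-67841, -110530], [21408, 34879]]
... * rho(a) = [[1, 3], [3, 10]]  ->  [[-399431, -1308823], [126045, 413014]]
... * rho(c^-1) = [[-5, -2], [3, 1]]  ->  [[-1929314, -509961], [608817, 160924]]
... * rho(b^-1) = [[1, -5], [0, 1]]  ->  [[-1929314, 9136609], [608817, -2883161]]
tr = -1929314 + -2883161 = -4812475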